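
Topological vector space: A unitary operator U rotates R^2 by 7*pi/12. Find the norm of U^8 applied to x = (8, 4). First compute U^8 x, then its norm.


U is a rotation by theta = 7*pi/12
U^8 = rotation by 8*theta = 56*pi/12 = 8*pi/12 (mod 2*pi)
cos(8*pi/12) = -0.5000, sin(8*pi/12) = 0.8660
U^8 x = (-0.5000 * 8 - 0.8660 * 4, 0.8660 * 8 + -0.5000 * 4)
= (-7.4641, 4.9282)
||U^8 x|| = sqrt((-7.4641)^2 + 4.9282^2) = sqrt(80.0000) = 8.9443

8.9443


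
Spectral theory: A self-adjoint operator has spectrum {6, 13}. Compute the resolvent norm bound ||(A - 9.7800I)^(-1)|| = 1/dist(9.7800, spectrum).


dist(9.7800, {6, 13}) = min(|9.7800 - 6|, |9.7800 - 13|)
= min(3.7800, 3.2200) = 3.2200
Resolvent bound = 1/3.2200 = 0.3106

0.3106


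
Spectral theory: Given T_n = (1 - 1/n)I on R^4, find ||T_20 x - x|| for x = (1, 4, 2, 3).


T_20 x - x = (1 - 1/20)x - x = -x/20
||x|| = sqrt(30) = 5.4772
||T_20 x - x|| = ||x||/20 = 5.4772/20 = 0.2739

0.2739


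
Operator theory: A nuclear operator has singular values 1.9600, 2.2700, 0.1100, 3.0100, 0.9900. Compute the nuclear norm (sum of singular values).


The nuclear norm is the sum of all singular values.
||T||_1 = 1.9600 + 2.2700 + 0.1100 + 3.0100 + 0.9900
= 8.3400

8.3400


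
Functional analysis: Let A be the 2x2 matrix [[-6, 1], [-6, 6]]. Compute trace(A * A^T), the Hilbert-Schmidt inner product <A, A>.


trace(A * A^T) = sum of squares of all entries
= (-6)^2 + 1^2 + (-6)^2 + 6^2
= 36 + 1 + 36 + 36
= 109

109


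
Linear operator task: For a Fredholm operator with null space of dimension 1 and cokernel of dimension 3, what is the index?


The Fredholm index is defined as ind(T) = dim(ker T) - dim(coker T)
= 1 - 3
= -2

-2


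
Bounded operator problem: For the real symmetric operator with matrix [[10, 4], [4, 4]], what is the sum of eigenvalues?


For a self-adjoint (symmetric) matrix, the eigenvalues are real.
The sum of eigenvalues equals the trace of the matrix.
trace = 10 + 4 = 14

14


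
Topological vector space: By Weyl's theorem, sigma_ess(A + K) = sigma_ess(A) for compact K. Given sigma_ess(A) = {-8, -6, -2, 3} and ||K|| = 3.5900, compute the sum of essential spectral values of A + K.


By Weyl's theorem, the essential spectrum is invariant under compact perturbations.
sigma_ess(A + K) = sigma_ess(A) = {-8, -6, -2, 3}
Sum = -8 + -6 + -2 + 3 = -13

-13


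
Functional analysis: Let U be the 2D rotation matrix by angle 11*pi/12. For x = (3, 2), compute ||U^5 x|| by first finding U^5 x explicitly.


U is a rotation by theta = 11*pi/12
U^5 = rotation by 5*theta = 55*pi/12 = 7*pi/12 (mod 2*pi)
cos(7*pi/12) = -0.2588, sin(7*pi/12) = 0.9659
U^5 x = (-0.2588 * 3 - 0.9659 * 2, 0.9659 * 3 + -0.2588 * 2)
= (-2.7083, 2.3801)
||U^5 x|| = sqrt((-2.7083)^2 + 2.3801^2) = sqrt(13.0000) = 3.6056

3.6056


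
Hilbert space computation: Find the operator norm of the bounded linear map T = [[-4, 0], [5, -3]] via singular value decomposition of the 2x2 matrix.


A^T A = [[41, -15], [-15, 9]]
trace(A^T A) = 50, det(A^T A) = 144
discriminant = 50^2 - 4*144 = 1924
Largest eigenvalue of A^T A = (trace + sqrt(disc))/2 = 46.9317
||T|| = sqrt(46.9317) = 6.8507

6.8507


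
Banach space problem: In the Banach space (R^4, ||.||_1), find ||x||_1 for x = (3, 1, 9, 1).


The l^1 norm equals the sum of absolute values of all components.
||x||_1 = 3 + 1 + 9 + 1
= 14

14.0000


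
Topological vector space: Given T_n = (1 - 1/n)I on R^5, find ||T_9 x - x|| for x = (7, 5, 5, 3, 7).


T_9 x - x = (1 - 1/9)x - x = -x/9
||x|| = sqrt(157) = 12.5300
||T_9 x - x|| = ||x||/9 = 12.5300/9 = 1.3922

1.3922


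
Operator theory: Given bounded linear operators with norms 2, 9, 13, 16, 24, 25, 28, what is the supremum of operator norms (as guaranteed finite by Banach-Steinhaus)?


By the Uniform Boundedness Principle, the supremum of norms is finite.
sup_k ||T_k|| = max(2, 9, 13, 16, 24, 25, 28) = 28

28


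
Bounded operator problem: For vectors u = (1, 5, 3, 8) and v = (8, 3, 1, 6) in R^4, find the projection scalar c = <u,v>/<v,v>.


Computing <u,v> = 1*8 + 5*3 + 3*1 + 8*6 = 74
Computing <v,v> = 8^2 + 3^2 + 1^2 + 6^2 = 110
Projection coefficient = 74/110 = 0.6727

0.6727


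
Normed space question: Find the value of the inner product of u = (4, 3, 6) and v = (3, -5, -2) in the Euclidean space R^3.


Computing the standard inner product <u, v> = sum u_i * v_i
= 4*3 + 3*-5 + 6*-2
= 12 + -15 + -12
= -15

-15


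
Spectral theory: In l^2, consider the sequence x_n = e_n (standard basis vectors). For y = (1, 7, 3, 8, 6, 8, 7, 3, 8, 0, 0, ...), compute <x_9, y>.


x_9 = e_9 is the standard basis vector with 1 in position 9.
<x_9, y> = y_9 = 8
As n -> infinity, <x_n, y> -> 0, confirming weak convergence of (x_n) to 0.

8


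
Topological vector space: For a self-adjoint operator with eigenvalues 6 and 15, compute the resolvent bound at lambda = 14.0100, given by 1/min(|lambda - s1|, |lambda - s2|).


dist(14.0100, {6, 15}) = min(|14.0100 - 6|, |14.0100 - 15|)
= min(8.0100, 0.9900) = 0.9900
Resolvent bound = 1/0.9900 = 1.0101

1.0101


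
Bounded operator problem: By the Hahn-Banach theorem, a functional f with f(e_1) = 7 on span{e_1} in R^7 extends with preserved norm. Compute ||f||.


The norm of f is given by ||f|| = sup_{||x||=1} |f(x)|.
On span{e_1}, ||e_1|| = 1, so ||f|| = |f(e_1)| / ||e_1||
= |7| / 1 = 7.0000

7.0000


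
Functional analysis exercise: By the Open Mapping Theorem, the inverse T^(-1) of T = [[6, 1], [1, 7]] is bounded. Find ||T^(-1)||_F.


det(T) = 6*7 - 1*1 = 41
T^(-1) = (1/41) * [[7, -1], [-1, 6]] = [[0.1707, -0.0244], [-0.0244, 0.1463]]
||T^(-1)||_F^2 = 0.1707^2 + (-0.0244)^2 + (-0.0244)^2 + 0.1463^2 = 0.0518
||T^(-1)||_F = sqrt(0.0518) = 0.2275

0.2275


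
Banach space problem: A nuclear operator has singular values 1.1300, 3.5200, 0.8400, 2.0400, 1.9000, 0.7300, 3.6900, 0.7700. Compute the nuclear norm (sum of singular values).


The nuclear norm is the sum of all singular values.
||T||_1 = 1.1300 + 3.5200 + 0.8400 + 2.0400 + 1.9000 + 0.7300 + 3.6900 + 0.7700
= 14.6200

14.6200


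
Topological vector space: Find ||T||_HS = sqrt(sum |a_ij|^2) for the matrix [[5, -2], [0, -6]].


The Hilbert-Schmidt norm is sqrt(sum of squares of all entries).
Sum of squares = 5^2 + (-2)^2 + 0^2 + (-6)^2
= 25 + 4 + 0 + 36 = 65
||T||_HS = sqrt(65) = 8.0623

8.0623


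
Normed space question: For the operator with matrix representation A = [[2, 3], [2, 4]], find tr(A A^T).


trace(A * A^T) = sum of squares of all entries
= 2^2 + 3^2 + 2^2 + 4^2
= 4 + 9 + 4 + 16
= 33

33


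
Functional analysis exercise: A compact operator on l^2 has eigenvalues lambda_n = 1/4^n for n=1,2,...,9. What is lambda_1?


The eigenvalue formula gives lambda_1 = 1/4^1
= 1/4
= 0.2500

0.2500


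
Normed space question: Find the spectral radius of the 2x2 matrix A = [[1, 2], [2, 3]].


For a 2x2 matrix, eigenvalues satisfy lambda^2 - (trace)*lambda + det = 0
trace = 1 + 3 = 4
det = 1*3 - 2*2 = -1
discriminant = 4^2 - 4*(-1) = 20
spectral radius = max |eigenvalue| = 4.2361

4.2361


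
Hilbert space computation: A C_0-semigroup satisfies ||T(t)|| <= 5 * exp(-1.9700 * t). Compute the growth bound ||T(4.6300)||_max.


||T(4.6300)|| <= 5 * exp(-1.9700 * 4.6300)
= 5 * exp(-9.1211)
= 5 * 1.0933e-04
= 5.4667e-04

5.4667e-04


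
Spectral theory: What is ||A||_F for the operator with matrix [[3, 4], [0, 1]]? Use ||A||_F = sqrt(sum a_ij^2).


||A||_F^2 = sum a_ij^2
= 3^2 + 4^2 + 0^2 + 1^2
= 9 + 16 + 0 + 1 = 26
||A||_F = sqrt(26) = 5.0990

5.0990


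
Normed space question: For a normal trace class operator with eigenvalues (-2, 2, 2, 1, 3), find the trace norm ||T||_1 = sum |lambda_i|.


For a normal operator, singular values equal |eigenvalues|.
Trace norm = sum |lambda_i| = 2 + 2 + 2 + 1 + 3
= 10

10


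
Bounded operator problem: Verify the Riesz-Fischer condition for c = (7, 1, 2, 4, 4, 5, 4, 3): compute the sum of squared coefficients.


sum |c_n|^2 = 7^2 + 1^2 + 2^2 + 4^2 + 4^2 + 5^2 + 4^2 + 3^2
= 49 + 1 + 4 + 16 + 16 + 25 + 16 + 9
= 136

136


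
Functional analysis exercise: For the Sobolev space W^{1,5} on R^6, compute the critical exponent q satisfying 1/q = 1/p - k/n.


Using the Sobolev embedding formula: 1/q = 1/p - k/n
1/q = 1/5 - 1/6 = 1/30
q = 1/(1/30) = 30

30.0000


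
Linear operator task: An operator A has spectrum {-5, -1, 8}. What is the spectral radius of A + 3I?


Spectrum of A + 3I = {-2, 2, 11}
Spectral radius = max |lambda| over the shifted spectrum
= max(2, 2, 11) = 11

11


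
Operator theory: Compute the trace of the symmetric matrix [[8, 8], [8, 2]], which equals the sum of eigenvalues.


For a self-adjoint (symmetric) matrix, the eigenvalues are real.
The sum of eigenvalues equals the trace of the matrix.
trace = 8 + 2 = 10

10


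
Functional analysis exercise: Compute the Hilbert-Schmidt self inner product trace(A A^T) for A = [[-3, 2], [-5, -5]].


trace(A * A^T) = sum of squares of all entries
= (-3)^2 + 2^2 + (-5)^2 + (-5)^2
= 9 + 4 + 25 + 25
= 63

63


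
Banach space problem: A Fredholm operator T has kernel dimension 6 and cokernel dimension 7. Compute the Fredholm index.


The Fredholm index is defined as ind(T) = dim(ker T) - dim(coker T)
= 6 - 7
= -1

-1


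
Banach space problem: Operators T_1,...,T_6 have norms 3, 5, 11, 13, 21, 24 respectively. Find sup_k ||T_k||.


By the Uniform Boundedness Principle, the supremum of norms is finite.
sup_k ||T_k|| = max(3, 5, 11, 13, 21, 24) = 24

24


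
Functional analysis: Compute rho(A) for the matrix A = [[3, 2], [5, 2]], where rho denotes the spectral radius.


For a 2x2 matrix, eigenvalues satisfy lambda^2 - (trace)*lambda + det = 0
trace = 3 + 2 = 5
det = 3*2 - 2*5 = -4
discriminant = 5^2 - 4*(-4) = 41
spectral radius = max |eigenvalue| = 5.7016

5.7016


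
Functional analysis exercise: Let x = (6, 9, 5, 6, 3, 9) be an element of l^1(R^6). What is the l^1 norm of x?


The l^1 norm equals the sum of absolute values of all components.
||x||_1 = 6 + 9 + 5 + 6 + 3 + 9
= 38

38.0000


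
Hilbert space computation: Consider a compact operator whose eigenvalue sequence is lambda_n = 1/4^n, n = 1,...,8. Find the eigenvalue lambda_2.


The eigenvalue formula gives lambda_2 = 1/4^2
= 1/16
= 0.0625

0.0625


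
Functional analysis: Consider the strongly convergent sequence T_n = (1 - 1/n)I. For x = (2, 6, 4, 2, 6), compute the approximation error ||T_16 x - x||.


T_16 x - x = (1 - 1/16)x - x = -x/16
||x|| = sqrt(96) = 9.7980
||T_16 x - x|| = ||x||/16 = 9.7980/16 = 0.6124

0.6124


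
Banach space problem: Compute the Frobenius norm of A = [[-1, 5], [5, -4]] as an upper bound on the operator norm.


||A||_F^2 = sum a_ij^2
= (-1)^2 + 5^2 + 5^2 + (-4)^2
= 1 + 25 + 25 + 16 = 67
||A||_F = sqrt(67) = 8.1854

8.1854


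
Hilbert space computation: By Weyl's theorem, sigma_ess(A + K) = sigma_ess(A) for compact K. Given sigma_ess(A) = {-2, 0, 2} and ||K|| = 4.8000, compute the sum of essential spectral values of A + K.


By Weyl's theorem, the essential spectrum is invariant under compact perturbations.
sigma_ess(A + K) = sigma_ess(A) = {-2, 0, 2}
Sum = -2 + 0 + 2 = 0

0


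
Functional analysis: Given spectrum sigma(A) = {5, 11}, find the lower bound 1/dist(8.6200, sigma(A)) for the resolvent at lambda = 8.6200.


dist(8.6200, {5, 11}) = min(|8.6200 - 5|, |8.6200 - 11|)
= min(3.6200, 2.3800) = 2.3800
Resolvent bound = 1/2.3800 = 0.4202

0.4202


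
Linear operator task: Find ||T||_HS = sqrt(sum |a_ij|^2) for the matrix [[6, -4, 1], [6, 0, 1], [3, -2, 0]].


The Hilbert-Schmidt norm is sqrt(sum of squares of all entries).
Sum of squares = 6^2 + (-4)^2 + 1^2 + 6^2 + 0^2 + 1^2 + 3^2 + (-2)^2 + 0^2
= 36 + 16 + 1 + 36 + 0 + 1 + 9 + 4 + 0 = 103
||T||_HS = sqrt(103) = 10.1489

10.1489


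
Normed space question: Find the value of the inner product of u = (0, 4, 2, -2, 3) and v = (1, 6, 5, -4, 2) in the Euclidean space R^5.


Computing the standard inner product <u, v> = sum u_i * v_i
= 0*1 + 4*6 + 2*5 + -2*-4 + 3*2
= 0 + 24 + 10 + 8 + 6
= 48

48


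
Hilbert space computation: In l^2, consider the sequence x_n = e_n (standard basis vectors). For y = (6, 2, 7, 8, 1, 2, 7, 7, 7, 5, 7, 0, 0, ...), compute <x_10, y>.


x_10 = e_10 is the standard basis vector with 1 in position 10.
<x_10, y> = y_10 = 5
As n -> infinity, <x_n, y> -> 0, confirming weak convergence of (x_n) to 0.

5


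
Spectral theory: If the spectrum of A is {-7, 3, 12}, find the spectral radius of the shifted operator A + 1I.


Spectrum of A + 1I = {-6, 4, 13}
Spectral radius = max |lambda| over the shifted spectrum
= max(6, 4, 13) = 13

13


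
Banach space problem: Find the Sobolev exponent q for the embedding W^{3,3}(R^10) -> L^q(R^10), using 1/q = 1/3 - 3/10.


Using the Sobolev embedding formula: 1/q = 1/p - k/n
1/q = 1/3 - 3/10 = 1/30
q = 1/(1/30) = 30

30.0000


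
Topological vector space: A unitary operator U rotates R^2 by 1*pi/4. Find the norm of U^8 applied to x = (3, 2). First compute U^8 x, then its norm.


U is a rotation by theta = 1*pi/4
U^8 = rotation by 8*theta = 8*pi/4 = 0*pi/4 (mod 2*pi)
cos(0*pi/4) = 1.0000, sin(0*pi/4) = 0.0000
U^8 x = (1.0000 * 3 - 0.0000 * 2, 0.0000 * 3 + 1.0000 * 2)
= (3.0000, 2.0000)
||U^8 x|| = sqrt(3.0000^2 + 2.0000^2) = sqrt(13.0000) = 3.6056

3.6056


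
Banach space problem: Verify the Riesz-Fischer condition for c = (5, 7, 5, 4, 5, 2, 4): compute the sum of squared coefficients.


sum |c_n|^2 = 5^2 + 7^2 + 5^2 + 4^2 + 5^2 + 2^2 + 4^2
= 25 + 49 + 25 + 16 + 25 + 4 + 16
= 160

160


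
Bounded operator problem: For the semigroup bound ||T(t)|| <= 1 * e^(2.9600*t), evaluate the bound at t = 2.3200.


||T(2.3200)|| <= 1 * exp(2.9600 * 2.3200)
= 1 * exp(6.8672)
= 1 * 960.2561
= 960.2561

960.2561


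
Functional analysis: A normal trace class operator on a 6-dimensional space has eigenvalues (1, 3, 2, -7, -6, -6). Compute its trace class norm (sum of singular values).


For a normal operator, singular values equal |eigenvalues|.
Trace norm = sum |lambda_i| = 1 + 3 + 2 + 7 + 6 + 6
= 25

25


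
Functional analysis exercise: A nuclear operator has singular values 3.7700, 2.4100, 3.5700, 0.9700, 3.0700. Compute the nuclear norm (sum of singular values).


The nuclear norm is the sum of all singular values.
||T||_1 = 3.7700 + 2.4100 + 3.5700 + 0.9700 + 3.0700
= 13.7900

13.7900


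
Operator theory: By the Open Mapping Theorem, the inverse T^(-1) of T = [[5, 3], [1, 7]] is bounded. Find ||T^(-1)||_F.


det(T) = 5*7 - 3*1 = 32
T^(-1) = (1/32) * [[7, -3], [-1, 5]] = [[0.2188, -0.0938], [-0.0312, 0.1562]]
||T^(-1)||_F^2 = 0.2188^2 + (-0.0938)^2 + (-0.0312)^2 + 0.1562^2 = 0.0820
||T^(-1)||_F = sqrt(0.0820) = 0.2864

0.2864


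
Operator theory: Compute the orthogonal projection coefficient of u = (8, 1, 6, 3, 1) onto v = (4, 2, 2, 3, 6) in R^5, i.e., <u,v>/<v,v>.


Computing <u,v> = 8*4 + 1*2 + 6*2 + 3*3 + 1*6 = 61
Computing <v,v> = 4^2 + 2^2 + 2^2 + 3^2 + 6^2 = 69
Projection coefficient = 61/69 = 0.8841

0.8841


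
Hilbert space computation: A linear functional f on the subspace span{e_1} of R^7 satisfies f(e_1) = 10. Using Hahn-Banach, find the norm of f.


The norm of f is given by ||f|| = sup_{||x||=1} |f(x)|.
On span{e_1}, ||e_1|| = 1, so ||f|| = |f(e_1)| / ||e_1||
= |10| / 1 = 10.0000

10.0000


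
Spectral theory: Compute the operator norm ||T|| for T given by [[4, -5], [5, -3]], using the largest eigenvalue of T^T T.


A^T A = [[41, -35], [-35, 34]]
trace(A^T A) = 75, det(A^T A) = 169
discriminant = 75^2 - 4*169 = 4949
Largest eigenvalue of A^T A = (trace + sqrt(disc))/2 = 72.6746
||T|| = sqrt(72.6746) = 8.5249

8.5249


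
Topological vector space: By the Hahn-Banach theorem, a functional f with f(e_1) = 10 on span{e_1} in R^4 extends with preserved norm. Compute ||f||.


The norm of f is given by ||f|| = sup_{||x||=1} |f(x)|.
On span{e_1}, ||e_1|| = 1, so ||f|| = |f(e_1)| / ||e_1||
= |10| / 1 = 10.0000

10.0000


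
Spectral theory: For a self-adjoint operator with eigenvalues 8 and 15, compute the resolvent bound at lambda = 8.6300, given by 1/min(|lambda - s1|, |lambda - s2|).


dist(8.6300, {8, 15}) = min(|8.6300 - 8|, |8.6300 - 15|)
= min(0.6300, 6.3700) = 0.6300
Resolvent bound = 1/0.6300 = 1.5873

1.5873


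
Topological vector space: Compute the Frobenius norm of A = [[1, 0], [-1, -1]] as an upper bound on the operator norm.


||A||_F^2 = sum a_ij^2
= 1^2 + 0^2 + (-1)^2 + (-1)^2
= 1 + 0 + 1 + 1 = 3
||A||_F = sqrt(3) = 1.7321

1.7321


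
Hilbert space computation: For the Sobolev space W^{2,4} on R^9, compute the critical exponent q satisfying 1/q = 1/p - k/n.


Using the Sobolev embedding formula: 1/q = 1/p - k/n
1/q = 1/4 - 2/9 = 1/36
q = 1/(1/36) = 36

36.0000


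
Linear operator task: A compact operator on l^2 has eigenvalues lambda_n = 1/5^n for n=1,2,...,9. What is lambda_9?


The eigenvalue formula gives lambda_9 = 1/5^9
= 1/1953125
= 5.1200e-07

5.1200e-07


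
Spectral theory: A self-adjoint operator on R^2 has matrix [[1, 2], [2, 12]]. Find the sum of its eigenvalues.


For a self-adjoint (symmetric) matrix, the eigenvalues are real.
The sum of eigenvalues equals the trace of the matrix.
trace = 1 + 12 = 13

13


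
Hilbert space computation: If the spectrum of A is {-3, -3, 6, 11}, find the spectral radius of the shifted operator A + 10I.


Spectrum of A + 10I = {7, 7, 16, 21}
Spectral radius = max |lambda| over the shifted spectrum
= max(7, 7, 16, 21) = 21

21


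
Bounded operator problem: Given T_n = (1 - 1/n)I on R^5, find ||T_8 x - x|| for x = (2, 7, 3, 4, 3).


T_8 x - x = (1 - 1/8)x - x = -x/8
||x|| = sqrt(87) = 9.3274
||T_8 x - x|| = ||x||/8 = 9.3274/8 = 1.1659

1.1659


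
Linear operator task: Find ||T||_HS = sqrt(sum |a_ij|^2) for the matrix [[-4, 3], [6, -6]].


The Hilbert-Schmidt norm is sqrt(sum of squares of all entries).
Sum of squares = (-4)^2 + 3^2 + 6^2 + (-6)^2
= 16 + 9 + 36 + 36 = 97
||T||_HS = sqrt(97) = 9.8489

9.8489


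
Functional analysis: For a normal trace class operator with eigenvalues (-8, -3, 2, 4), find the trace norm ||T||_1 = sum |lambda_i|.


For a normal operator, singular values equal |eigenvalues|.
Trace norm = sum |lambda_i| = 8 + 3 + 2 + 4
= 17

17


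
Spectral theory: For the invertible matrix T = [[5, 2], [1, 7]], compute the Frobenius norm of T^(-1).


det(T) = 5*7 - 2*1 = 33
T^(-1) = (1/33) * [[7, -2], [-1, 5]] = [[0.2121, -0.0606], [-0.0303, 0.1515]]
||T^(-1)||_F^2 = 0.2121^2 + (-0.0606)^2 + (-0.0303)^2 + 0.1515^2 = 0.0725
||T^(-1)||_F = sqrt(0.0725) = 0.2693

0.2693


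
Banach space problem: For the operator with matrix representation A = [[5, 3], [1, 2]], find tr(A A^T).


trace(A * A^T) = sum of squares of all entries
= 5^2 + 3^2 + 1^2 + 2^2
= 25 + 9 + 1 + 4
= 39

39


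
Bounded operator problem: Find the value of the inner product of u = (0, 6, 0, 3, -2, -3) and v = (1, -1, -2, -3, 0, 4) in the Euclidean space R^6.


Computing the standard inner product <u, v> = sum u_i * v_i
= 0*1 + 6*-1 + 0*-2 + 3*-3 + -2*0 + -3*4
= 0 + -6 + 0 + -9 + 0 + -12
= -27

-27


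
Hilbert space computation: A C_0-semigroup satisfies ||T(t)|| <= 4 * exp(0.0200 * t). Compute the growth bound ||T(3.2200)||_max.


||T(3.2200)|| <= 4 * exp(0.0200 * 3.2200)
= 4 * exp(0.0644)
= 4 * 1.0665
= 4.2661

4.2661


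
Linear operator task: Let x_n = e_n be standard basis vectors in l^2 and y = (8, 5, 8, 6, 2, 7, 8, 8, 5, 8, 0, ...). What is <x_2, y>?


x_2 = e_2 is the standard basis vector with 1 in position 2.
<x_2, y> = y_2 = 5
As n -> infinity, <x_n, y> -> 0, confirming weak convergence of (x_n) to 0.

5


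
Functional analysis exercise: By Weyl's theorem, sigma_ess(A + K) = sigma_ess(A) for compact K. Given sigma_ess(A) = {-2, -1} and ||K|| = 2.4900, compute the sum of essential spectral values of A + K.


By Weyl's theorem, the essential spectrum is invariant under compact perturbations.
sigma_ess(A + K) = sigma_ess(A) = {-2, -1}
Sum = -2 + -1 = -3

-3


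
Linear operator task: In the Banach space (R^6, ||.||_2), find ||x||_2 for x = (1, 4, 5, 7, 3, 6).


The l^2 norm = (sum |x_i|^2)^(1/2)
Sum of 2th powers = 1 + 16 + 25 + 49 + 9 + 36 = 136
||x||_2 = (136)^(1/2) = 11.6619

11.6619


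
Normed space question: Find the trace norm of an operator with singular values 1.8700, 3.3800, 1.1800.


The nuclear norm is the sum of all singular values.
||T||_1 = 1.8700 + 3.3800 + 1.1800
= 6.4300

6.4300


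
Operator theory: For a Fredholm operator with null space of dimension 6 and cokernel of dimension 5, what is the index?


The Fredholm index is defined as ind(T) = dim(ker T) - dim(coker T)
= 6 - 5
= 1

1


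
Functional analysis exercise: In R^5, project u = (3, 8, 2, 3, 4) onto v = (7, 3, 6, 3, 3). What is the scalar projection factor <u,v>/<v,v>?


Computing <u,v> = 3*7 + 8*3 + 2*6 + 3*3 + 4*3 = 78
Computing <v,v> = 7^2 + 3^2 + 6^2 + 3^2 + 3^2 = 112
Projection coefficient = 78/112 = 0.6964

0.6964


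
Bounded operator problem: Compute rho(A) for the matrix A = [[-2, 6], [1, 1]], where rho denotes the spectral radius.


For a 2x2 matrix, eigenvalues satisfy lambda^2 - (trace)*lambda + det = 0
trace = -2 + 1 = -1
det = -2*1 - 6*1 = -8
discriminant = (-1)^2 - 4*(-8) = 33
spectral radius = max |eigenvalue| = 3.3723

3.3723


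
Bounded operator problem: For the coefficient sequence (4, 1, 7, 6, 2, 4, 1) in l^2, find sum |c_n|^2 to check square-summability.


sum |c_n|^2 = 4^2 + 1^2 + 7^2 + 6^2 + 2^2 + 4^2 + 1^2
= 16 + 1 + 49 + 36 + 4 + 16 + 1
= 123

123


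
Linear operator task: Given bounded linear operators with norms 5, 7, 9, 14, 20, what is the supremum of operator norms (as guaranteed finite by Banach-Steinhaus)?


By the Uniform Boundedness Principle, the supremum of norms is finite.
sup_k ||T_k|| = max(5, 7, 9, 14, 20) = 20

20


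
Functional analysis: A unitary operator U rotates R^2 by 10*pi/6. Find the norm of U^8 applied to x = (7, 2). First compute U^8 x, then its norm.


U is a rotation by theta = 10*pi/6
U^8 = rotation by 8*theta = 80*pi/6 = 8*pi/6 (mod 2*pi)
cos(8*pi/6) = -0.5000, sin(8*pi/6) = -0.8660
U^8 x = (-0.5000 * 7 - -0.8660 * 2, -0.8660 * 7 + -0.5000 * 2)
= (-1.7679, -7.0622)
||U^8 x|| = sqrt((-1.7679)^2 + (-7.0622)^2) = sqrt(53.0000) = 7.2801

7.2801


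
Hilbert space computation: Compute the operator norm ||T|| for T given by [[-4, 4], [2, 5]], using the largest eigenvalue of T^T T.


A^T A = [[20, -6], [-6, 41]]
trace(A^T A) = 61, det(A^T A) = 784
discriminant = 61^2 - 4*784 = 585
Largest eigenvalue of A^T A = (trace + sqrt(disc))/2 = 42.5934
||T|| = sqrt(42.5934) = 6.5264

6.5264


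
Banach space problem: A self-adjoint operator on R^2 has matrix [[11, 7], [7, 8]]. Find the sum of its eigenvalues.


For a self-adjoint (symmetric) matrix, the eigenvalues are real.
The sum of eigenvalues equals the trace of the matrix.
trace = 11 + 8 = 19

19


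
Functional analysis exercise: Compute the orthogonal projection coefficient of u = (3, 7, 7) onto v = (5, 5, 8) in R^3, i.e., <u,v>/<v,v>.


Computing <u,v> = 3*5 + 7*5 + 7*8 = 106
Computing <v,v> = 5^2 + 5^2 + 8^2 = 114
Projection coefficient = 106/114 = 0.9298

0.9298


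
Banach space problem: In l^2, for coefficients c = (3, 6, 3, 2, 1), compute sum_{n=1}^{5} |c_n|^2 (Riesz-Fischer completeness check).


sum |c_n|^2 = 3^2 + 6^2 + 3^2 + 2^2 + 1^2
= 9 + 36 + 9 + 4 + 1
= 59

59


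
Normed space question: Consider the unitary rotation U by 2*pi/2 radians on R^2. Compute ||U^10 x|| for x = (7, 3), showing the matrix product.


U is a rotation by theta = 2*pi/2
U^10 = rotation by 10*theta = 20*pi/2 = 0*pi/2 (mod 2*pi)
cos(0*pi/2) = 1.0000, sin(0*pi/2) = 0.0000
U^10 x = (1.0000 * 7 - 0.0000 * 3, 0.0000 * 7 + 1.0000 * 3)
= (7.0000, 3.0000)
||U^10 x|| = sqrt(7.0000^2 + 3.0000^2) = sqrt(58.0000) = 7.6158

7.6158


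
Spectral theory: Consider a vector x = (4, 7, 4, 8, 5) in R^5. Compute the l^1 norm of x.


The l^1 norm equals the sum of absolute values of all components.
||x||_1 = 4 + 7 + 4 + 8 + 5
= 28

28.0000


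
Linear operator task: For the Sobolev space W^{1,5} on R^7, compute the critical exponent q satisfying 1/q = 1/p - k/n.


Using the Sobolev embedding formula: 1/q = 1/p - k/n
1/q = 1/5 - 1/7 = 2/35
q = 1/(2/35) = 35/2 = 17.5000

17.5000


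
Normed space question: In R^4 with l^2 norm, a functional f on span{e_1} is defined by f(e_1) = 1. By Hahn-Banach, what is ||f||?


The norm of f is given by ||f|| = sup_{||x||=1} |f(x)|.
On span{e_1}, ||e_1|| = 1, so ||f|| = |f(e_1)| / ||e_1||
= |1| / 1 = 1.0000

1.0000


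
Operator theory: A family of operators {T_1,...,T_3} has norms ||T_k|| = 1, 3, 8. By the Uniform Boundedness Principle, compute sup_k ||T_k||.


By the Uniform Boundedness Principle, the supremum of norms is finite.
sup_k ||T_k|| = max(1, 3, 8) = 8

8


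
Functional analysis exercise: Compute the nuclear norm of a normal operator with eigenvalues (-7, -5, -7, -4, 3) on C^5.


For a normal operator, singular values equal |eigenvalues|.
Trace norm = sum |lambda_i| = 7 + 5 + 7 + 4 + 3
= 26

26


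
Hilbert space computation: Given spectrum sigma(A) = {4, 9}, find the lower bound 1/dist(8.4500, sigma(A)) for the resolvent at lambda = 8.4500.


dist(8.4500, {4, 9}) = min(|8.4500 - 4|, |8.4500 - 9|)
= min(4.4500, 0.5500) = 0.5500
Resolvent bound = 1/0.5500 = 1.8182

1.8182


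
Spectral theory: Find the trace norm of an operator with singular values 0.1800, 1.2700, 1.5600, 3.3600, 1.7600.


The nuclear norm is the sum of all singular values.
||T||_1 = 0.1800 + 1.2700 + 1.5600 + 3.3600 + 1.7600
= 8.1300

8.1300


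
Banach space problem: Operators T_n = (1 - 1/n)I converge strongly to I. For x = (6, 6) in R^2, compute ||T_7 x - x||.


T_7 x - x = (1 - 1/7)x - x = -x/7
||x|| = sqrt(72) = 8.4853
||T_7 x - x|| = ||x||/7 = 8.4853/7 = 1.2122

1.2122


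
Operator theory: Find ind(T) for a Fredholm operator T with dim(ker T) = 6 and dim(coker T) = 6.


The Fredholm index is defined as ind(T) = dim(ker T) - dim(coker T)
= 6 - 6
= 0

0


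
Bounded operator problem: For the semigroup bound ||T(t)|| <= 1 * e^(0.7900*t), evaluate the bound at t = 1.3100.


||T(1.3100)|| <= 1 * exp(0.7900 * 1.3100)
= 1 * exp(1.0349)
= 1 * 2.8148
= 2.8148

2.8148


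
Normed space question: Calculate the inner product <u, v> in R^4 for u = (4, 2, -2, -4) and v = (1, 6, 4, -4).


Computing the standard inner product <u, v> = sum u_i * v_i
= 4*1 + 2*6 + -2*4 + -4*-4
= 4 + 12 + -8 + 16
= 24

24


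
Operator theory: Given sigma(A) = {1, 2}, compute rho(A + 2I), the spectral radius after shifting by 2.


Spectrum of A + 2I = {3, 4}
Spectral radius = max |lambda| over the shifted spectrum
= max(3, 4) = 4

4


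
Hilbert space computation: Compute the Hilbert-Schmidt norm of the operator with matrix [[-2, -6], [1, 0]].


The Hilbert-Schmidt norm is sqrt(sum of squares of all entries).
Sum of squares = (-2)^2 + (-6)^2 + 1^2 + 0^2
= 4 + 36 + 1 + 0 = 41
||T||_HS = sqrt(41) = 6.4031

6.4031


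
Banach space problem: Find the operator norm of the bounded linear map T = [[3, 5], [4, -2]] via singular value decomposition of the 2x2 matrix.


A^T A = [[25, 7], [7, 29]]
trace(A^T A) = 54, det(A^T A) = 676
discriminant = 54^2 - 4*676 = 212
Largest eigenvalue of A^T A = (trace + sqrt(disc))/2 = 34.2801
||T|| = sqrt(34.2801) = 5.8549

5.8549


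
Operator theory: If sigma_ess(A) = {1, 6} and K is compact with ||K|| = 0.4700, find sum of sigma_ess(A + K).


By Weyl's theorem, the essential spectrum is invariant under compact perturbations.
sigma_ess(A + K) = sigma_ess(A) = {1, 6}
Sum = 1 + 6 = 7

7


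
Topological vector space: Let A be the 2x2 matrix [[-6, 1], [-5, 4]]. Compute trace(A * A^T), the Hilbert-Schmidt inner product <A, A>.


trace(A * A^T) = sum of squares of all entries
= (-6)^2 + 1^2 + (-5)^2 + 4^2
= 36 + 1 + 25 + 16
= 78

78


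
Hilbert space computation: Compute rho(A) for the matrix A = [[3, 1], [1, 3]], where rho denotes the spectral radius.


For a 2x2 matrix, eigenvalues satisfy lambda^2 - (trace)*lambda + det = 0
trace = 3 + 3 = 6
det = 3*3 - 1*1 = 8
discriminant = 6^2 - 4*(8) = 4
spectral radius = max |eigenvalue| = 4.0000

4.0000


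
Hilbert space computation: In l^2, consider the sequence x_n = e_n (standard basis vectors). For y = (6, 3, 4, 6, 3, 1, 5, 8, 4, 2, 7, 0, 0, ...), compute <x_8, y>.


x_8 = e_8 is the standard basis vector with 1 in position 8.
<x_8, y> = y_8 = 8
As n -> infinity, <x_n, y> -> 0, confirming weak convergence of (x_n) to 0.

8


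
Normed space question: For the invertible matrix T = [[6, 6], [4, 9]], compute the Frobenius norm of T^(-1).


det(T) = 6*9 - 6*4 = 30
T^(-1) = (1/30) * [[9, -6], [-4, 6]] = [[0.3000, -0.2000], [-0.1333, 0.2000]]
||T^(-1)||_F^2 = 0.3000^2 + (-0.2000)^2 + (-0.1333)^2 + 0.2000^2 = 0.1878
||T^(-1)||_F = sqrt(0.1878) = 0.4333

0.4333


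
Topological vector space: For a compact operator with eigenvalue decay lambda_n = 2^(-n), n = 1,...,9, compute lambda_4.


The eigenvalue formula gives lambda_4 = 1/2^4
= 1/16
= 0.0625

0.0625


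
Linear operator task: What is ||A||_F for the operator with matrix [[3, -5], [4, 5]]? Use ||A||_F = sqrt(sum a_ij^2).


||A||_F^2 = sum a_ij^2
= 3^2 + (-5)^2 + 4^2 + 5^2
= 9 + 25 + 16 + 25 = 75
||A||_F = sqrt(75) = 8.6603

8.6603


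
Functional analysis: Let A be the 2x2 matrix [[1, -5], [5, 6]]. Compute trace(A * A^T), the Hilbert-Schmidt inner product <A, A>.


trace(A * A^T) = sum of squares of all entries
= 1^2 + (-5)^2 + 5^2 + 6^2
= 1 + 25 + 25 + 36
= 87

87


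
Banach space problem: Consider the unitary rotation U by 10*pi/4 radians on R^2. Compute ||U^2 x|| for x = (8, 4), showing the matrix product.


U is a rotation by theta = 10*pi/4
U^2 = rotation by 2*theta = 20*pi/4 = 4*pi/4 (mod 2*pi)
cos(4*pi/4) = -1.0000, sin(4*pi/4) = 0.0000
U^2 x = (-1.0000 * 8 - 0.0000 * 4, 0.0000 * 8 + -1.0000 * 4)
= (-8.0000, -4.0000)
||U^2 x|| = sqrt((-8.0000)^2 + (-4.0000)^2) = sqrt(80.0000) = 8.9443

8.9443


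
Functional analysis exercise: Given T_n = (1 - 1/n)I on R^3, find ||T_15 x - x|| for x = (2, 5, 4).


T_15 x - x = (1 - 1/15)x - x = -x/15
||x|| = sqrt(45) = 6.7082
||T_15 x - x|| = ||x||/15 = 6.7082/15 = 0.4472

0.4472


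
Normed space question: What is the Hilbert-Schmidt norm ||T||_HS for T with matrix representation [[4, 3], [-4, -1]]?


The Hilbert-Schmidt norm is sqrt(sum of squares of all entries).
Sum of squares = 4^2 + 3^2 + (-4)^2 + (-1)^2
= 16 + 9 + 16 + 1 = 42
||T||_HS = sqrt(42) = 6.4807

6.4807


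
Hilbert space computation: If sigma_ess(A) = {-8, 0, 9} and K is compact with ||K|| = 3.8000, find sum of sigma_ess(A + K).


By Weyl's theorem, the essential spectrum is invariant under compact perturbations.
sigma_ess(A + K) = sigma_ess(A) = {-8, 0, 9}
Sum = -8 + 0 + 9 = 1

1


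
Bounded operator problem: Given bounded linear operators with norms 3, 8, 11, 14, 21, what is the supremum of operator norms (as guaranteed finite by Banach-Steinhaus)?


By the Uniform Boundedness Principle, the supremum of norms is finite.
sup_k ||T_k|| = max(3, 8, 11, 14, 21) = 21

21


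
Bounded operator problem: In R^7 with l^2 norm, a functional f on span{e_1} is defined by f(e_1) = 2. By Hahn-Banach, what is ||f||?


The norm of f is given by ||f|| = sup_{||x||=1} |f(x)|.
On span{e_1}, ||e_1|| = 1, so ||f|| = |f(e_1)| / ||e_1||
= |2| / 1 = 2.0000

2.0000


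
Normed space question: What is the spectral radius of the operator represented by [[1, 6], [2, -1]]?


For a 2x2 matrix, eigenvalues satisfy lambda^2 - (trace)*lambda + det = 0
trace = 1 + -1 = 0
det = 1*-1 - 6*2 = -13
discriminant = 0^2 - 4*(-13) = 52
spectral radius = max |eigenvalue| = 3.6056

3.6056


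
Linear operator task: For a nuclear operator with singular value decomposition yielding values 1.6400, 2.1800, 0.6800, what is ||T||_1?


The nuclear norm is the sum of all singular values.
||T||_1 = 1.6400 + 2.1800 + 0.6800
= 4.5000

4.5000


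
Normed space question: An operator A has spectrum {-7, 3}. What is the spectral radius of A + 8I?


Spectrum of A + 8I = {1, 11}
Spectral radius = max |lambda| over the shifted spectrum
= max(1, 11) = 11

11


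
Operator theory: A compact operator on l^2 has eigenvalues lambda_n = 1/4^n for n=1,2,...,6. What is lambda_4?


The eigenvalue formula gives lambda_4 = 1/4^4
= 1/256
= 0.0039

0.0039


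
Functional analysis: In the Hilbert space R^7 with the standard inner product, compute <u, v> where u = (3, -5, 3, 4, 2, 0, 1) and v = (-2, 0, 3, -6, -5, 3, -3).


Computing the standard inner product <u, v> = sum u_i * v_i
= 3*-2 + -5*0 + 3*3 + 4*-6 + 2*-5 + 0*3 + 1*-3
= -6 + 0 + 9 + -24 + -10 + 0 + -3
= -34

-34


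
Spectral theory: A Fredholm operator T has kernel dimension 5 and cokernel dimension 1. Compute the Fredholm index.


The Fredholm index is defined as ind(T) = dim(ker T) - dim(coker T)
= 5 - 1
= 4

4


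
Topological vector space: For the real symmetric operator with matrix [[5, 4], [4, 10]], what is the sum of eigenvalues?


For a self-adjoint (symmetric) matrix, the eigenvalues are real.
The sum of eigenvalues equals the trace of the matrix.
trace = 5 + 10 = 15

15


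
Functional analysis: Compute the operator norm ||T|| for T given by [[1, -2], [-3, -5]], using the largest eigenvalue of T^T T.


A^T A = [[10, 13], [13, 29]]
trace(A^T A) = 39, det(A^T A) = 121
discriminant = 39^2 - 4*121 = 1037
Largest eigenvalue of A^T A = (trace + sqrt(disc))/2 = 35.6012
||T|| = sqrt(35.6012) = 5.9667

5.9667


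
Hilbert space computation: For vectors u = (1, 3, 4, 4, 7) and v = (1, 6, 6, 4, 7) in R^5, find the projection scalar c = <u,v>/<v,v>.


Computing <u,v> = 1*1 + 3*6 + 4*6 + 4*4 + 7*7 = 108
Computing <v,v> = 1^2 + 6^2 + 6^2 + 4^2 + 7^2 = 138
Projection coefficient = 108/138 = 0.7826

0.7826


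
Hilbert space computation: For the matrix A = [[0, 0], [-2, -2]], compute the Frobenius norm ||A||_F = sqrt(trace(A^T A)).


||A||_F^2 = sum a_ij^2
= 0^2 + 0^2 + (-2)^2 + (-2)^2
= 0 + 0 + 4 + 4 = 8
||A||_F = sqrt(8) = 2.8284

2.8284


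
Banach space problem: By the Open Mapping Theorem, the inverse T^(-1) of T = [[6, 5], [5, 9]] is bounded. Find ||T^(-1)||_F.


det(T) = 6*9 - 5*5 = 29
T^(-1) = (1/29) * [[9, -5], [-5, 6]] = [[0.3103, -0.1724], [-0.1724, 0.2069]]
||T^(-1)||_F^2 = 0.3103^2 + (-0.1724)^2 + (-0.1724)^2 + 0.2069^2 = 0.1986
||T^(-1)||_F = sqrt(0.1986) = 0.4456

0.4456


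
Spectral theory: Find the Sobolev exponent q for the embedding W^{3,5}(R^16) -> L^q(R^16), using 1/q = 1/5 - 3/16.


Using the Sobolev embedding formula: 1/q = 1/p - k/n
1/q = 1/5 - 3/16 = 1/80
q = 1/(1/80) = 80

80.0000


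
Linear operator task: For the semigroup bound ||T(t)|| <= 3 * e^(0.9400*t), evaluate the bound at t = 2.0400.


||T(2.0400)|| <= 3 * exp(0.9400 * 2.0400)
= 3 * exp(1.9176)
= 3 * 6.8046
= 20.4138

20.4138


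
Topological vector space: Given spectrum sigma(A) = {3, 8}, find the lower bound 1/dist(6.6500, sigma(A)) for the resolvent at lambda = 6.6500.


dist(6.6500, {3, 8}) = min(|6.6500 - 3|, |6.6500 - 8|)
= min(3.6500, 1.3500) = 1.3500
Resolvent bound = 1/1.3500 = 0.7407

0.7407


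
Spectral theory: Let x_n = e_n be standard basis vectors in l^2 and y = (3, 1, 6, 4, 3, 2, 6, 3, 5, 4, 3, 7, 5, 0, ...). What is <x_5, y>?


x_5 = e_5 is the standard basis vector with 1 in position 5.
<x_5, y> = y_5 = 3
As n -> infinity, <x_n, y> -> 0, confirming weak convergence of (x_n) to 0.

3


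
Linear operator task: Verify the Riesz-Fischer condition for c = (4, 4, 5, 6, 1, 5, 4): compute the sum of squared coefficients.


sum |c_n|^2 = 4^2 + 4^2 + 5^2 + 6^2 + 1^2 + 5^2 + 4^2
= 16 + 16 + 25 + 36 + 1 + 25 + 16
= 135

135


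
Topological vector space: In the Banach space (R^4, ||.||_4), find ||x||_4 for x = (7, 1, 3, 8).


The l^4 norm = (sum |x_i|^4)^(1/4)
Sum of 4th powers = 2401 + 1 + 81 + 4096 = 6579
||x||_4 = (6579)^(1/4) = 9.0062

9.0062


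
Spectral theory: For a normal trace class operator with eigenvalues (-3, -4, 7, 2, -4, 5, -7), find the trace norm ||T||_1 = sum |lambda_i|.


For a normal operator, singular values equal |eigenvalues|.
Trace norm = sum |lambda_i| = 3 + 4 + 7 + 2 + 4 + 5 + 7
= 32

32


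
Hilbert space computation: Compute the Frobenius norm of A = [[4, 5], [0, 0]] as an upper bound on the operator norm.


||A||_F^2 = sum a_ij^2
= 4^2 + 5^2 + 0^2 + 0^2
= 16 + 25 + 0 + 0 = 41
||A||_F = sqrt(41) = 6.4031

6.4031


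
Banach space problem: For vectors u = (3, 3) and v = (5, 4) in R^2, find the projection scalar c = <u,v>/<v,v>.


Computing <u,v> = 3*5 + 3*4 = 27
Computing <v,v> = 5^2 + 4^2 = 41
Projection coefficient = 27/41 = 0.6585

0.6585


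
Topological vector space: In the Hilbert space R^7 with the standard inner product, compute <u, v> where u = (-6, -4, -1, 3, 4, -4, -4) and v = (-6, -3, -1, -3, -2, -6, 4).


Computing the standard inner product <u, v> = sum u_i * v_i
= -6*-6 + -4*-3 + -1*-1 + 3*-3 + 4*-2 + -4*-6 + -4*4
= 36 + 12 + 1 + -9 + -8 + 24 + -16
= 40

40


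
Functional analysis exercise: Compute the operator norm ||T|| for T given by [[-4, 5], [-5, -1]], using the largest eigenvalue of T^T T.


A^T A = [[41, -15], [-15, 26]]
trace(A^T A) = 67, det(A^T A) = 841
discriminant = 67^2 - 4*841 = 1125
Largest eigenvalue of A^T A = (trace + sqrt(disc))/2 = 50.2705
||T|| = sqrt(50.2705) = 7.0902

7.0902


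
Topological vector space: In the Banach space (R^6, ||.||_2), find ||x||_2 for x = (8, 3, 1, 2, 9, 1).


The l^2 norm = (sum |x_i|^2)^(1/2)
Sum of 2th powers = 64 + 9 + 1 + 4 + 81 + 1 = 160
||x||_2 = (160)^(1/2) = 12.6491

12.6491


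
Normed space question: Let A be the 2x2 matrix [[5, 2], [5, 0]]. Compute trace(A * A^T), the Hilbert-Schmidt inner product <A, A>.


trace(A * A^T) = sum of squares of all entries
= 5^2 + 2^2 + 5^2 + 0^2
= 25 + 4 + 25 + 0
= 54

54


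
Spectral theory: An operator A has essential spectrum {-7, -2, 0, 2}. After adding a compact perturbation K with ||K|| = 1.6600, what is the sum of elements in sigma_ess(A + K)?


By Weyl's theorem, the essential spectrum is invariant under compact perturbations.
sigma_ess(A + K) = sigma_ess(A) = {-7, -2, 0, 2}
Sum = -7 + -2 + 0 + 2 = -7

-7


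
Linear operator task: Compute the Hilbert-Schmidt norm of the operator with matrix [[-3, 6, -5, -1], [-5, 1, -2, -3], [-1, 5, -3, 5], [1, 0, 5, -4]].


The Hilbert-Schmidt norm is sqrt(sum of squares of all entries).
Sum of squares = (-3)^2 + 6^2 + (-5)^2 + (-1)^2 + (-5)^2 + 1^2 + (-2)^2 + (-3)^2 + (-1)^2 + 5^2 + (-3)^2 + 5^2 + 1^2 + 0^2 + 5^2 + (-4)^2
= 9 + 36 + 25 + 1 + 25 + 1 + 4 + 9 + 1 + 25 + 9 + 25 + 1 + 0 + 25 + 16 = 212
||T||_HS = sqrt(212) = 14.5602

14.5602


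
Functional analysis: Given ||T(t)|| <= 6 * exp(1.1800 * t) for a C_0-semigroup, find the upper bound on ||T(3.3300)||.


||T(3.3300)|| <= 6 * exp(1.1800 * 3.3300)
= 6 * exp(3.9294)
= 6 * 50.8764
= 305.2587

305.2587


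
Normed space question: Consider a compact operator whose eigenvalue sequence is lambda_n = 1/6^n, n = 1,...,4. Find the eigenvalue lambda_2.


The eigenvalue formula gives lambda_2 = 1/6^2
= 1/36
= 0.0278

0.0278


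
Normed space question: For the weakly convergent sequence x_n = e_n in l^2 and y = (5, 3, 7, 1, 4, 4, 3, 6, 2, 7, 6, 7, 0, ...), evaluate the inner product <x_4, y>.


x_4 = e_4 is the standard basis vector with 1 in position 4.
<x_4, y> = y_4 = 1
As n -> infinity, <x_n, y> -> 0, confirming weak convergence of (x_n) to 0.

1


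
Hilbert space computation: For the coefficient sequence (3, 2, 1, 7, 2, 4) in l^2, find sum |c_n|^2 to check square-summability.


sum |c_n|^2 = 3^2 + 2^2 + 1^2 + 7^2 + 2^2 + 4^2
= 9 + 4 + 1 + 49 + 4 + 16
= 83

83
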